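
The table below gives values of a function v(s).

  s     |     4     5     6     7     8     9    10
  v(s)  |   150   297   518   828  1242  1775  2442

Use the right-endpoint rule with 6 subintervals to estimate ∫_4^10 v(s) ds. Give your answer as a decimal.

Δs = 1.
Sum = 1·[297 + 518 + 828 + 1242 + 1775 + 2442] = 7102.

7102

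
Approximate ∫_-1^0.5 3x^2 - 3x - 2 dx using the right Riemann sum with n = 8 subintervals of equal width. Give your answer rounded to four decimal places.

Δx = (0.5 − (-1))/8 = 0.1875.
Right endpoints: -0.8125, -0.625, -0.4375, -0.25, -0.0625, 0.125, 0.3125, 0.5.
f(-0.8125) = 2.41796875, f(-0.625) = 1.046875, f(-0.4375) = -0.11328125, f(-0.25) = -1.0625, f(-0.0625) = -1.80078125, f(0.125) = -2.328125, f(0.3125) = -2.64453125, f(0.5) = -2.75.
Sum = Δx · [f(-0.8125) + f(-0.625) + f(-0.4375) + ...].
Sum ≈ -1.3564.

-1.3564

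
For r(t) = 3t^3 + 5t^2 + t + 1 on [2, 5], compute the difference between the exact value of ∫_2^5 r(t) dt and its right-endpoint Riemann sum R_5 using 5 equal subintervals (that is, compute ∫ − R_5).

Exact integral: ∫_2^5 r(t) dt = 665.25.
R_5 = 809.52.
Error = 665.25 − 809.52 = -144.27.

-144.27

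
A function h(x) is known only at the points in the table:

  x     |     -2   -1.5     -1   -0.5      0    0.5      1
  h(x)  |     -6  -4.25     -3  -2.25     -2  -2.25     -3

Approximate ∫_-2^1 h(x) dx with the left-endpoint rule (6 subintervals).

Δx = 0.5.
Sum = 0.5·[(-6) + (-4.25) + (-3) + (-2.25) + (-2) + (-2.25)] = -9.875.

-9.875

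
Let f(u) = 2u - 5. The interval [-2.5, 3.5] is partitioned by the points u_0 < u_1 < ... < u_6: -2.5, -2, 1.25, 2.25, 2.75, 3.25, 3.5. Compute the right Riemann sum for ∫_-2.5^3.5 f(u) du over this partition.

-11.625

Subinterval widths: 0.5, 3.25, 1, 0.5, 0.5, 0.25.
Right endpoints: -2, 1.25, 2.25, 2.75, 3.25, 3.5.
f(-2) = -9, f(1.25) = -2.5, f(2.25) = -0.5, f(2.75) = 0.5, f(3.25) = 1.5, f(3.5) = 2.
Sum = Σ Δu_i · f(u_i).
Sum = -11.625.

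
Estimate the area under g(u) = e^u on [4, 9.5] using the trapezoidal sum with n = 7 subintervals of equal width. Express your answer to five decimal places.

Δu = (9.5 − 4)/7 = 11/14.
g(4) ≈ 54.59815, g(67/14) ≈ 119.78689, g(39/7) ≈ 262.80927, g(89/14) ≈ 576.59658, g(50/7) ≈ 1265.03762, g(111/14) ≈ 2775.45903, g(61/7) ≈ 6089.28358, g(9.5) ≈ 13359.72683.
T_7 = (Δu/2)·[g(u_0) + 2g(u_1) + ... + 2g(u_{6}) + g(u_7)].
Sum ≈ 13982.67787.

13982.67787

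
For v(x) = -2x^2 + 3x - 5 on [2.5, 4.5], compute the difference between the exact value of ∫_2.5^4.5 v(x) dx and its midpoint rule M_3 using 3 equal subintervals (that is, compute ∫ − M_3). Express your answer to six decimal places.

-0.148148

Exact integral: ∫_2.5^4.5 v(x) dx ≈ -39.33333333.
M_3 ≈ -39.18518519.
Error ≈ -39.33333333 − (-39.18518519) ≈ -0.148148.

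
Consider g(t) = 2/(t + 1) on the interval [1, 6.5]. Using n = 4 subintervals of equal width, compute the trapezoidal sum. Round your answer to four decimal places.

Δt = (6.5 − 1)/4 = 1.375.
g(1) = 1, g(2.375) = 16/27, g(3.75) = 8/19, g(5.125) = 16/49, g(6.5) = 4/15.
T_4 = (Δt/2)·[g(t_0) + 2g(t_1) + 2g(t_2) + 2g(t_3) + g(t_4)].
Sum ≈ 2.7136.

2.7136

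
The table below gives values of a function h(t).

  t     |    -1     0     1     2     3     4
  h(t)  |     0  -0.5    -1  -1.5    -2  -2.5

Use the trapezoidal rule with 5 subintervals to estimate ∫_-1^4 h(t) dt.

Δt = 1.
T_5 = (1/2)·[0 + 2·(-0.5) + 2·(-1) + 2·(-1.5) + 2·(-2) + (-2.5)] = -6.25.

-6.25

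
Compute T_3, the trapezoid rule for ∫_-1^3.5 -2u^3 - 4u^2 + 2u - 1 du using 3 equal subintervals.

-145.6875

Δu = (3.5 − (-1))/3 = 1.5.
f(-1) = -5, f(0.5) = -1.25, f(2) = -29, f(3.5) = -128.75.
T_3 = (Δu/2)·[f(u_0) + 2f(u_1) + 2f(u_2) + f(u_3)].
Sum = -145.6875.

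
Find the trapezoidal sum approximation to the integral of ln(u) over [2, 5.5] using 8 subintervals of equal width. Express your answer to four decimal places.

Δu = (5.5 − 2)/8 = 0.4375.
f(2) ≈ 0.6931, f(2.4375) ≈ 0.8910, f(2.875) ≈ 1.0561, f(3.3125) ≈ 1.1977, f(3.75) ≈ 1.3218, f(4.1875) ≈ 1.4321, f(4.625) ≈ 1.5315, f(5.0625) ≈ 1.6219, f(5.5) ≈ 1.7047.
T_8 = (Δu/2)·[f(u_0) + 2f(u_1) + ... + 2f(u_{7}) + f(u_8)].
Sum ≈ 4.4848.

4.4848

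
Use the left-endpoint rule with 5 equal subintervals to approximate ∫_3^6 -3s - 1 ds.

Δs = (6 − 3)/5 = 0.6.
Left endpoints: 3, 3.6, 4.2, 4.8, 5.4.
f(3) = -10, f(3.6) = -11.8, f(4.2) = -13.6, f(4.8) = -15.4, f(5.4) = -17.2.
Sum = Δs · [f(3) + f(3.6) + f(4.2) + f(4.8) + f(5.4)].
Sum = -40.8.

-40.8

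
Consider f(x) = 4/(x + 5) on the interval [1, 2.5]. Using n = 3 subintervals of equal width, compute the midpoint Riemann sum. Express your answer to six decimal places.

0.892158

Δx = (2.5 − 1)/3 = 0.5.
Midpoints: 1.25, 1.75, 2.25.
f(1.25) = 0.64, f(1.75) = 16/27, f(2.25) = 16/29.
Sum = Δx · [f(1.25) + f(1.75) + f(2.25)].
Sum ≈ 0.892158.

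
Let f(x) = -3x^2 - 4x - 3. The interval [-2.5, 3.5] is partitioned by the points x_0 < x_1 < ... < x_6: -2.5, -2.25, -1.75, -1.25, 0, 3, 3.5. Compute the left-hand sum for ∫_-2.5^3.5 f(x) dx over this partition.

Subinterval widths: 0.25, 0.5, 0.5, 1.25, 3, 0.5.
Left endpoints: -2.5, -2.25, -1.75, -1.25, 0, 3.
f(-2.5) = -11.75, f(-2.25) = -9.1875, f(-1.75) = -5.1875, f(-1.25) = -2.6875, f(0) = -3, f(3) = -42.
Sum = Σ Δx_i · f(x_i).
Sum = -43.484375.

-43.484375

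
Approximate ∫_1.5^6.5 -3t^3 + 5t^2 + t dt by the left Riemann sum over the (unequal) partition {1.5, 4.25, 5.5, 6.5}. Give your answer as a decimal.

-504.82421875

Subinterval widths: 2.75, 1.25, 1.
Left endpoints: 1.5, 4.25, 5.5.
f(1.5) = 2.625, f(4.25) = -135.734375, f(5.5) = -342.375.
Sum = Σ Δt_i · f(t_i).
Sum = -504.82421875.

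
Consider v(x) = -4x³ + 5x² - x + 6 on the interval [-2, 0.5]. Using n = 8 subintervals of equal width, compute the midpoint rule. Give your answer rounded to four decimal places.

Δx = (0.5 − (-2))/8 = 0.3125.
Midpoints: -1.84375, -1.53125, -1.21875, -0.90625, -0.59375, -0.28125, 0.03125, 0.34375.
v(-1.84375) = 408875/8192, v(-1.53125) = 275385/8192, v(-1.21875) = 179295/8192, v(-0.90625) = 114605/8192, v(-0.59375) = 75315/8192, v(-0.28125) = 55425/8192, v(0.03125) = 48935/8192, v(0.34375) = 49845/8192.
Sum = Δx · [v(-1.84375) + v(-1.53125) + v(-1.21875) + ...].
Sum ≈ 46.0693.

46.0693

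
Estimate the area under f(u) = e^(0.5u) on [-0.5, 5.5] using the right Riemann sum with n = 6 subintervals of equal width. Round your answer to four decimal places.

37.7763

Δu = (5.5 − (-0.5))/6 = 1.
Right endpoints: 0.5, 1.5, 2.5, 3.5, 4.5, 5.5.
f(0.5) ≈ 1.2840, f(1.5) ≈ 2.1170, f(2.5) ≈ 3.4903, f(3.5) ≈ 5.7546, f(4.5) ≈ 9.4877, f(5.5) ≈ 15.6426.
Sum = Δu · [f(0.5) + f(1.5) + f(2.5) + ...].
Sum ≈ 37.7763.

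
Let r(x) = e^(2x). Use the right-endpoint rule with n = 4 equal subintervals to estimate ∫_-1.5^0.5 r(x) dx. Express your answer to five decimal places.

Δx = (0.5 − (-1.5))/4 = 0.5.
Right endpoints: -1, -0.5, 0, 0.5.
r(-1) ≈ 0.13534, r(-0.5) ≈ 0.36788, r(0) ≈ 1.00000, r(0.5) ≈ 2.71828.
Sum = Δx · [r(-1) + r(-0.5) + r(0) + r(0.5)].
Sum ≈ 2.11075.

2.11075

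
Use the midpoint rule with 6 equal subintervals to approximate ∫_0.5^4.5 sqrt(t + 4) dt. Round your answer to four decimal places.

Δt = (4.5 − 0.5)/6 = 2/3.
Midpoints: 5/6, 1.5, 13/6, 17/6, 3.5, 25/6.
f(5/6) ≈ 2.1985, f(1.5) ≈ 2.3452, f(13/6) ≈ 2.4833, f(17/6) ≈ 2.6141, f(3.5) ≈ 2.7386, f(25/6) ≈ 2.8577.
Sum = Δt · [f(5/6) + f(1.5) + f(13/6) + ...].
Sum ≈ 10.1583.

10.1583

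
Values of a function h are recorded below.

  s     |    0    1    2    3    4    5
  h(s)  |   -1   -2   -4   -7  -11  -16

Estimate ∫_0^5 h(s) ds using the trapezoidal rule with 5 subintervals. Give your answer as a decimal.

Δs = 1.
T_5 = (1/2)·[(-1) + 2·(-2) + 2·(-4) + 2·(-7) + 2·(-11) + (-16)] = -32.5.

-32.5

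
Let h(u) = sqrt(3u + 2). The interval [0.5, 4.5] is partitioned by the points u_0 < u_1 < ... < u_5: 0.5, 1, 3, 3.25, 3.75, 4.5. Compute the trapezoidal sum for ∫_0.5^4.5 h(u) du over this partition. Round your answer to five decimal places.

Subinterval widths: 0.5, 2, 0.25, 0.5, 0.75.
h(0.5) ≈ 1.87083, h(1) ≈ 2.23607, h(3) ≈ 3.31662, h(3.25) ≈ 3.42783, h(3.75) ≈ 3.64005, h(4.5) ≈ 3.93700.
On each subinterval the trapezoid contributes (Δu_i/2)·[h(u_{i-1}) + h(u_i)].
Sum ≈ 12.03084.

12.03084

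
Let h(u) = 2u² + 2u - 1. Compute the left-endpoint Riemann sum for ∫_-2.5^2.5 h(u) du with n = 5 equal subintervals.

Δu = (2.5 − (-2.5))/5 = 1.
Left endpoints: -2.5, -1.5, -0.5, 0.5, 1.5.
h(-2.5) = 6.5, h(-1.5) = 0.5, h(-0.5) = -1.5, h(0.5) = 0.5, h(1.5) = 6.5.
Sum = Δu · [h(-2.5) + h(-1.5) + h(-0.5) + h(0.5) + h(1.5)].
Sum = 12.5.

12.5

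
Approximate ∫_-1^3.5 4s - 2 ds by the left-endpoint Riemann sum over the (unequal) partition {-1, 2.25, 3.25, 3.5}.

Subinterval widths: 3.25, 1, 0.25.
Left endpoints: -1, 2.25, 3.25.
f(-1) = -6, f(2.25) = 7, f(3.25) = 11.
Sum = Σ Δs_i · f(s_i).
Sum = -9.75.

-9.75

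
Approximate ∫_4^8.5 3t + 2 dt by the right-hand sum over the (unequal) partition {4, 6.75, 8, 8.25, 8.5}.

107.25

Subinterval widths: 2.75, 1.25, 0.25, 0.25.
Right endpoints: 6.75, 8, 8.25, 8.5.
f(6.75) = 22.25, f(8) = 26, f(8.25) = 26.75, f(8.5) = 27.5.
Sum = Σ Δt_i · f(t_i).
Sum = 107.25.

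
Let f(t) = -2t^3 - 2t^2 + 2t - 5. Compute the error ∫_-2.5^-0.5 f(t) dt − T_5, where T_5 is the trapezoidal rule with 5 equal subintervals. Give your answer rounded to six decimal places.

-0.373333

Exact integral: ∫_-2.5^-0.5 f(t) dt ≈ -6.83333333.
T_5 = -6.46.
Error ≈ -6.83333333 − (-6.46) ≈ -0.373333.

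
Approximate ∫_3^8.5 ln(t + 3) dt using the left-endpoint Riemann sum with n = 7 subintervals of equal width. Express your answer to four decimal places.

11.5767

Δt = (8.5 − 3)/7 = 11/14.
Left endpoints: 3, 53/14, 32/7, 75/14, 43/7, 97/14, 54/7.
f(3) ≈ 1.7918, f(53/14) ≈ 1.9148, f(32/7) ≈ 2.0244, f(75/14) ≈ 2.1231, f(43/7) ≈ 2.2130, f(97/14) ≈ 2.2954, f(54/7) ≈ 2.3716.
Sum = Δt · [f(3) + f(53/14) + f(32/7) + ...].
Sum ≈ 11.5767.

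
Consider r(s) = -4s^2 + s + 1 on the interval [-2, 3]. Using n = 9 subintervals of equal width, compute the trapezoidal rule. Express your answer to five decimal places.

Δs = (3 − (-2))/9 = 5/9.
r(-2) = -17, r(-13/9) = -712/81, r(-8/9) = -247/81, r(-1/3) = 2/9, r(2/9) = 83/81, r(7/9) = -52/81, r(4/3) = -43/9, r(17/9) = -922/81, r(22/9) = -1657/81, r(3) = -32.
T_9 = (Δs/2)·[r(s_0) + 2r(s_1) + ... + 2r(s_{8}) + r(s_9)].
Sum ≈ -40.19547.

-40.19547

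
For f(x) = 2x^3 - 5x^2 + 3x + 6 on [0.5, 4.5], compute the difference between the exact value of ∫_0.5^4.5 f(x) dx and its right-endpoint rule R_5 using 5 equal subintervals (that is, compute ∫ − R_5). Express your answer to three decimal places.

-41.867

Exact integral: ∫_0.5^4.5 f(x) dx ≈ 107.33333.
R_5 = 149.2.
Error ≈ 107.33333 − 149.2 ≈ -41.867.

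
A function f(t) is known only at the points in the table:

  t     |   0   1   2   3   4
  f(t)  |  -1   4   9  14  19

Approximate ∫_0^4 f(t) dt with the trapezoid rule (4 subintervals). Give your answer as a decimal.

Δt = 1.
T_4 = (1/2)·[(-1) + 2·4 + 2·9 + 2·14 + 19] = 36.

36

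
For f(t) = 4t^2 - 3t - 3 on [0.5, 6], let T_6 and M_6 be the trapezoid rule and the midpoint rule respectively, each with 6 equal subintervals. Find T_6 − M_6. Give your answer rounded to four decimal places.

4.6215

T_6 ≈ 220.789352.
M_6 ≈ 216.167824.
T_6 − M_6 ≈ 4.6215.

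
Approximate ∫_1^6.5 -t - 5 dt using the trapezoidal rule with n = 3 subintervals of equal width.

-48.125

Δt = (6.5 − 1)/3 = 11/6.
f(1) = -6, f(17/6) = -47/6, f(14/3) = -29/3, f(6.5) = -11.5.
T_3 = (Δt/2)·[f(t_0) + 2f(t_1) + 2f(t_2) + f(t_3)].
Sum = -48.125.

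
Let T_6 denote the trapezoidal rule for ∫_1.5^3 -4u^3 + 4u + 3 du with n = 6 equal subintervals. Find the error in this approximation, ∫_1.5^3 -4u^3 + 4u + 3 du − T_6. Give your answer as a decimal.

Exact integral: ∫_1.5^3 f(u) du = -57.9375.
T_6 = -58.359375.
Error = -57.9375 − (-58.359375) = 0.421875.

0.421875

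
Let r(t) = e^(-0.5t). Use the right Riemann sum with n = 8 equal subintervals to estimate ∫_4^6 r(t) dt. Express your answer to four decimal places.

0.1606

Δt = (6 − 4)/8 = 0.25.
Right endpoints: 4.25, 4.5, 4.75, 5, 5.25, 5.5, 5.75, 6.
r(4.25) ≈ 0.1194, r(4.5) ≈ 0.1054, r(4.75) ≈ 0.0930, r(5) ≈ 0.0821, r(5.25) ≈ 0.0724, r(5.5) ≈ 0.0639, r(5.75) ≈ 0.0564, r(6) ≈ 0.0498.
Sum = Δt · [r(4.25) + r(4.5) + r(4.75) + ...].
Sum ≈ 0.1606.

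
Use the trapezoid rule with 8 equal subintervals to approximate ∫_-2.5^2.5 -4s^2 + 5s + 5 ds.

Δs = (2.5 − (-2.5))/8 = 0.625.
f(-2.5) = -32.5, f(-1.875) = -18.4375, f(-1.25) = -7.5, f(-0.625) = 0.3125, f(0) = 5, f(0.625) = 6.5625, f(1.25) = 5, f(1.875) = 0.3125, f(2.5) = -7.5.
T_8 = (Δs/2)·[f(s_0) + 2f(s_1) + ... + 2f(s_{7}) + f(s_8)].
Sum = -17.96875.

-17.96875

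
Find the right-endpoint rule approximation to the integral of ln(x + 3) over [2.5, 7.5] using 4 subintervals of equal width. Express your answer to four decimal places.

10.7062

Δx = (7.5 − 2.5)/4 = 1.25.
Right endpoints: 3.75, 5, 6.25, 7.5.
f(3.75) ≈ 1.9095, f(5) ≈ 2.0794, f(6.25) ≈ 2.2246, f(7.5) ≈ 2.3514.
Sum = Δx · [f(3.75) + f(5) + f(6.25) + f(7.5)].
Sum ≈ 10.7062.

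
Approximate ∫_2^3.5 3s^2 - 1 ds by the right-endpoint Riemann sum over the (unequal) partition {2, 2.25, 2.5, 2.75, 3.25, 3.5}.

37.6875

Subinterval widths: 0.25, 0.25, 0.25, 0.5, 0.25.
Right endpoints: 2.25, 2.5, 2.75, 3.25, 3.5.
f(2.25) = 14.1875, f(2.5) = 17.75, f(2.75) = 21.6875, f(3.25) = 30.6875, f(3.5) = 35.75.
Sum = Σ Δs_i · f(s_i).
Sum = 37.6875.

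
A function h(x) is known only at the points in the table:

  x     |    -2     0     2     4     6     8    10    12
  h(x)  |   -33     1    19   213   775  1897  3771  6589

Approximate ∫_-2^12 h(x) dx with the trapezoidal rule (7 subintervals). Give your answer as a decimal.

Δx = 2.
T_7 = (2/2)·[(-33) + 2·1 + 2·19 + 2·213 + 2·775 + 2·1897 + 2·3771 + 6589] = 19908.

19908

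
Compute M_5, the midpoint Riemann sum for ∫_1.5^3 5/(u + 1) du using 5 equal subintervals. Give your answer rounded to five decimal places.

2.34820

Δu = (3 − 1.5)/5 = 0.3.
Midpoints: 1.65, 1.95, 2.25, 2.55, 2.85.
f(1.65) = 100/53, f(1.95) = 100/59, f(2.25) = 20/13, f(2.55) = 100/71, f(2.85) = 100/77.
Sum = Δu · [f(1.65) + f(1.95) + f(2.25) + f(2.55) + f(2.85)].
Sum ≈ 2.34820.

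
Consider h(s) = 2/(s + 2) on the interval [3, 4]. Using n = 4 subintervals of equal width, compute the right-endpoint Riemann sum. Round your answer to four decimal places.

0.3564

Δs = (4 − 3)/4 = 0.25.
Right endpoints: 3.25, 3.5, 3.75, 4.
h(3.25) = 8/21, h(3.5) = 4/11, h(3.75) = 8/23, h(4) = 1/3.
Sum = Δs · [h(3.25) + h(3.5) + h(3.75) + h(4)].
Sum ≈ 0.3564.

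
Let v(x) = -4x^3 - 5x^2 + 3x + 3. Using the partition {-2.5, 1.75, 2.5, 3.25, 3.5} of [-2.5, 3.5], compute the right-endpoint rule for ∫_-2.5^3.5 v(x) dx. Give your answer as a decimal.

Subinterval widths: 4.25, 0.75, 0.75, 0.25.
Right endpoints: 1.75, 2.5, 3.25, 3.5.
v(1.75) = -28.5, v(2.5) = -83.25, v(3.25) = -177.375, v(3.5) = -219.25.
Sum = Σ Δx_i · v(x_i).
Sum = -371.40625.

-371.40625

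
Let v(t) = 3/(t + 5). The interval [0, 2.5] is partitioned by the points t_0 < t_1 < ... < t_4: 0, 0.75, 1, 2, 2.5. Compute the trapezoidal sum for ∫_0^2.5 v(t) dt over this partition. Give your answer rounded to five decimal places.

1.21980

Subinterval widths: 0.75, 0.25, 1, 0.5.
v(0) = 0.6, v(0.75) = 12/23, v(1) = 0.5, v(2) = 3/7, v(2.5) = 0.4.
On each subinterval the trapezoid contributes (Δt_i/2)·[v(t_{i-1}) + v(t_i)].
Sum ≈ 1.21980.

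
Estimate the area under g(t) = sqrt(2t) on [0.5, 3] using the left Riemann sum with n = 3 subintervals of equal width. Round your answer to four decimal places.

Δt = (3 − 0.5)/3 = 5/6.
Left endpoints: 0.5, 4/3, 13/6.
g(0.5) ≈ 1.0000, g(4/3) ≈ 1.6330, g(13/6) ≈ 2.0817.
Sum = Δt · [g(0.5) + g(4/3) + g(13/6)].
Sum ≈ 3.9289.

3.9289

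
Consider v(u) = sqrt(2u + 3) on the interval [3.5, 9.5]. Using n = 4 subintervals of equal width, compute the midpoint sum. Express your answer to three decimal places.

23.865

Δu = (9.5 − 3.5)/4 = 1.5.
Midpoints: 4.25, 5.75, 7.25, 8.75.
v(4.25) ≈ 3.391, v(5.75) ≈ 3.808, v(7.25) ≈ 4.183, v(8.75) ≈ 4.528.
Sum = Δu · [v(4.25) + v(5.75) + v(7.25) + v(8.75)].
Sum ≈ 23.865.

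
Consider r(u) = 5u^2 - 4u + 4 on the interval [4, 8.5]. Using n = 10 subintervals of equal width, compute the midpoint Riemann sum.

821.9953125

Δu = (8.5 − 4)/10 = 0.45.
Midpoints: 4.225, 4.675, 5.125, 5.575, 6.025, 6.475, 6.925, 7.375, 7.825, 8.275.
r(4.225) = 76.353125, r(4.675) = 94.578125, r(5.125) = 114.828125, r(5.575) = 137.103125, r(6.025) = 161.403125, r(6.475) = 187.728125, r(6.925) = 216.078125, r(7.375) = 246.453125, r(7.825) = 278.853125, r(8.275) = 313.278125.
Sum = Δu · [r(4.225) + r(4.675) + r(5.125) + ...].
Sum = 821.9953125.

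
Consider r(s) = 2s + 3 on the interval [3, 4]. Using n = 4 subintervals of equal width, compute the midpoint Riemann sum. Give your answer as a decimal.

10

Δs = (4 − 3)/4 = 0.25.
Midpoints: 3.125, 3.375, 3.625, 3.875.
r(3.125) = 9.25, r(3.375) = 9.75, r(3.625) = 10.25, r(3.875) = 10.75.
Sum = Δs · [r(3.125) + r(3.375) + r(3.625) + r(3.875)].
Sum = 10.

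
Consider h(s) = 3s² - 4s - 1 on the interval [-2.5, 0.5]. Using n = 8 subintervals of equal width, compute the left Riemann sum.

30.5859375

Δs = (0.5 − (-2.5))/8 = 0.375.
Left endpoints: -2.5, -2.125, -1.75, -1.375, -1, -0.625, -0.25, 0.125.
h(-2.5) = 27.75, h(-2.125) = 21.046875, h(-1.75) = 15.1875, h(-1.375) = 10.171875, h(-1) = 6, h(-0.625) = 2.671875, h(-0.25) = 0.1875, h(0.125) = -1.453125.
Sum = Δs · [h(-2.5) + h(-2.125) + h(-1.75) + ...].
Sum = 30.5859375.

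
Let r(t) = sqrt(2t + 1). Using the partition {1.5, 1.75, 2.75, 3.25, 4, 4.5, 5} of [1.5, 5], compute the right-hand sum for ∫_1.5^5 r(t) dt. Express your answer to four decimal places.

9.9386

Subinterval widths: 0.25, 1, 0.5, 0.75, 0.5, 0.5.
Right endpoints: 1.75, 2.75, 3.25, 4, 4.5, 5.
r(1.75) ≈ 2.1213, r(2.75) ≈ 2.5495, r(3.25) ≈ 2.7386, r(4) ≈ 3.0000, r(4.5) ≈ 3.1623, r(5) ≈ 3.3166.
Sum = Σ Δt_i · r(t_i).
Sum ≈ 9.9386.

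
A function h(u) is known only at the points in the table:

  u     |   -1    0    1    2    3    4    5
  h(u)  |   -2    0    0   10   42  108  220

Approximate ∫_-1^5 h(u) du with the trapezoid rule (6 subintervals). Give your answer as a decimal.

269

Δu = 1.
T_6 = (1/2)·[(-2) + 2·0 + 2·0 + 2·10 + 2·42 + 2·108 + 220] = 269.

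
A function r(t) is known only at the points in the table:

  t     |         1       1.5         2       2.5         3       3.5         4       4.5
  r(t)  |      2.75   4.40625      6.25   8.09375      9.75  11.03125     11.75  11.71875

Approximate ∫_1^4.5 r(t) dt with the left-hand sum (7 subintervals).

Δt = 0.5.
Sum = 0.5·[2.75 + 4.40625 + 6.25 + 8.09375 + 9.75 + 11.03125 + 11.75] = 27.015625.

27.015625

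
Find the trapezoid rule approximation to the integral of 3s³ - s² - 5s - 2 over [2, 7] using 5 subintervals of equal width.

Δs = (7 − 2)/5 = 1.
f(2) = 8, f(3) = 55, f(4) = 154, f(5) = 323, f(6) = 580, f(7) = 943.
T_5 = (Δs/2)·[f(s_0) + 2f(s_1) + ... + 2f(s_{4}) + f(s_5)].
Sum = 1587.5.

1587.5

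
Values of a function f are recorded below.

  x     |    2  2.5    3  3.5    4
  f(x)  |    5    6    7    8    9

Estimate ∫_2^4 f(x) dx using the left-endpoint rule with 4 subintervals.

13

Δx = 0.5.
Sum = 0.5·[5 + 6 + 7 + 8] = 13.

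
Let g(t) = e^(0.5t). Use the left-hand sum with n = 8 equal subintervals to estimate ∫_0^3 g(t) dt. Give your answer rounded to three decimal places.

6.331

Δt = (3 − 0)/8 = 0.375.
Left endpoints: 0, 0.375, 0.75, 1.125, 1.5, 1.875, 2.25, 2.625.
g(0) ≈ 1.000, g(0.375) ≈ 1.206, g(0.75) ≈ 1.455, g(1.125) ≈ 1.755, g(1.5) ≈ 2.117, g(1.875) ≈ 2.554, g(2.25) ≈ 3.080, g(2.625) ≈ 3.715.
Sum = Δt · [g(0) + g(0.375) + g(0.75) + ...].
Sum ≈ 6.331.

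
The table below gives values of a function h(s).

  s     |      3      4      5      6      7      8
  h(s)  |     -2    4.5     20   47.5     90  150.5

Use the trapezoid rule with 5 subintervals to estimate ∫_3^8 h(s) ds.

Δs = 1.
T_5 = (1/2)·[(-2) + 2·4.5 + 2·20 + 2·47.5 + 2·90 + 150.5] = 236.25.

236.25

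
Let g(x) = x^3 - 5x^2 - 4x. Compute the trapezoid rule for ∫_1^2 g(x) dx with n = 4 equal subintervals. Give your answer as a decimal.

-13.921875

Δx = (2 − 1)/4 = 0.25.
g(1) = -8, g(1.25) = -10.859375, g(1.5) = -13.875, g(1.75) = -16.953125, g(2) = -20.
T_4 = (Δx/2)·[g(x_0) + 2g(x_1) + 2g(x_2) + 2g(x_3) + g(x_4)].
Sum = -13.921875.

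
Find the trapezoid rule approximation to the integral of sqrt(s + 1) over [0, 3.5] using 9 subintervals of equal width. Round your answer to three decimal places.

Δs = (3.5 − 0)/9 = 7/18.
f(0) ≈ 1.000, f(7/18) ≈ 1.179, f(7/9) ≈ 1.333, f(7/6) ≈ 1.472, f(14/9) ≈ 1.599, f(35/18) ≈ 1.716, f(7/3) ≈ 1.826, f(49/18) ≈ 1.929, f(28/9) ≈ 2.028, f(3.5) ≈ 2.121.
T_9 = (Δs/2)·[f(s_0) + 2f(s_1) + ... + 2f(s_{8}) + f(s_9)].
Sum ≈ 5.694.

5.694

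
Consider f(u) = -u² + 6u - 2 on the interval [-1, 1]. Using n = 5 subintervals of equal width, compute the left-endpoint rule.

-7.12

Δu = (1 − (-1))/5 = 0.4.
Left endpoints: -1, -0.6, -0.2, 0.2, 0.6.
f(-1) = -9, f(-0.6) = -5.96, f(-0.2) = -3.24, f(0.2) = -0.84, f(0.6) = 1.24.
Sum = Δu · [f(-1) + f(-0.6) + f(-0.2) + f(0.2) + f(0.6)].
Sum = -7.12.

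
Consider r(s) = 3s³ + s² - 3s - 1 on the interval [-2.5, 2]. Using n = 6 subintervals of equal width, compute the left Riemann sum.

Δs = (2 − (-2.5))/6 = 0.75.
Left endpoints: -2.5, -1.75, -1, -0.25, 0.5, 1.25.
r(-2.5) = -34.125, r(-1.75) = -8.765625, r(-1) = 0, r(-0.25) = -0.234375, r(0.5) = -1.875, r(1.25) = 2.671875.
Sum = Δs · [r(-2.5) + r(-1.75) + r(-1) + ...].
Sum = -31.74609375.

-31.74609375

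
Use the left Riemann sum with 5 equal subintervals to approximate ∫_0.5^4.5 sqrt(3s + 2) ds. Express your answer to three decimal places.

11.257

Δs = (4.5 − 0.5)/5 = 0.8.
Left endpoints: 0.5, 1.3, 2.1, 2.9, 3.7.
f(0.5) ≈ 1.871, f(1.3) ≈ 2.429, f(2.1) ≈ 2.881, f(2.9) ≈ 3.271, f(3.7) ≈ 3.619.
Sum = Δs · [f(0.5) + f(1.3) + f(2.1) + f(2.9) + f(3.7)].
Sum ≈ 11.257.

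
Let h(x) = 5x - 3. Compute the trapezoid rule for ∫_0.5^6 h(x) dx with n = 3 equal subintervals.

Δx = (6 − 0.5)/3 = 11/6.
h(0.5) = -0.5, h(7/3) = 26/3, h(25/6) = 107/6, h(6) = 27.
T_3 = (Δx/2)·[h(x_0) + 2h(x_1) + 2h(x_2) + h(x_3)].
Sum = 72.875.

72.875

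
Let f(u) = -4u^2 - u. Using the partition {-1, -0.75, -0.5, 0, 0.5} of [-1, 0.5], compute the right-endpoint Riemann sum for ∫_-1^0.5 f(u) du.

-1.25

Subinterval widths: 0.25, 0.25, 0.5, 0.5.
Right endpoints: -0.75, -0.5, 0, 0.5.
f(-0.75) = -1.5, f(-0.5) = -0.5, f(0) = 0, f(0.5) = -1.5.
Sum = Σ Δu_i · f(u_i).
Sum = -1.25.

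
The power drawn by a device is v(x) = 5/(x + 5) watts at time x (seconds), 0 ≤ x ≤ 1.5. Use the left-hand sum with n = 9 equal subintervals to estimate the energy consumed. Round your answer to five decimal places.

Δx = (1.5 − 0)/9 = 1/6.
Left endpoints: 0, 1/6, 1/3, 0.5, 2/3, 5/6, 1, 7/6, 4/3.
v(0) = 1, v(1/6) = 30/31, v(1/3) = 0.9375, v(0.5) = 10/11, v(2/3) = 15/17, v(5/6) = 6/7, v(1) = 5/6, v(7/6) = 30/37, v(4/3) = 15/19.
Sum = Δx · [v(0) + v(1/6) + v(1/3) + ...].
Sum ≈ 1.33124.

1.33124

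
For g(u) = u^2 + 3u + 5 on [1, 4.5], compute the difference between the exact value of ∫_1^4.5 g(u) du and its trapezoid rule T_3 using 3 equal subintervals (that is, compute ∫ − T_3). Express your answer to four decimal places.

-0.7940

Exact integral: ∫_1^4.5 g(u) du ≈ 76.416667.
T_3 ≈ 77.210648.
Error ≈ 76.416667 − 77.210648 ≈ -0.7940.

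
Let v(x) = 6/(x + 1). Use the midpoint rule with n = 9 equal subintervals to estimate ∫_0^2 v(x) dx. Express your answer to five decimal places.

Δx = (2 − 0)/9 = 2/9.
Midpoints: 1/9, 1/3, 5/9, 7/9, 1, 11/9, 13/9, 5/3, 17/9.
v(1/9) = 5.4, v(1/3) = 4.5, v(5/9) = 27/7, v(7/9) = 3.375, v(1) = 3, v(11/9) = 2.7, v(13/9) = 27/11, v(5/3) = 2.25, v(17/9) = 27/13.
Sum = Δx · [v(1/9) + v(1/3) + v(5/9) + ...].
Sum ≈ 6.58080.

6.58080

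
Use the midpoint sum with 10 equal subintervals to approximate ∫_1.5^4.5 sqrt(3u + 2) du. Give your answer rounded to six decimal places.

Δu = (4.5 − 1.5)/10 = 0.3.
Midpoints: 1.65, 1.95, 2.25, 2.55, 2.85, 3.15, 3.45, 3.75, 4.05, 4.35.
f(1.65) ≈ 2.636285, f(1.95) ≈ 2.801785, f(2.25) ≈ 2.958040, f(2.55) ≈ 3.106445, f(2.85) ≈ 3.248076, f(3.15) ≈ 3.383785, f(3.45) ≈ 3.514257, f(3.75) ≈ 3.640055, f(4.05) ≈ 3.761649, f(4.35) ≈ 3.879433.
Sum = Δu · [f(1.65) + f(1.95) + f(2.25) + ...].
Sum ≈ 9.878943.

9.878943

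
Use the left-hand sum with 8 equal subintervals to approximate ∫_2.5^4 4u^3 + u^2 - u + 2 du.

Δu = (4 − 2.5)/8 = 0.1875.
Left endpoints: 2.5, 2.6875, 2.875, 3.0625, 3.25, 3.4375, 3.625, 3.8125.
f(2.5) = 68.25, f(2.6875) = 86199/1024, f(2.875) = 102.4453125, f(3.0625) = 126165/1024, f(3.25) = 146.625, f(3.4375) = 177003/1024, f(3.625) = 202.0546875, f(3.8125) = 240009/1024.
Sum = Δu · [f(2.5) + f(2.6875) + f(2.875) + ...].
Sum = 212.625.

212.625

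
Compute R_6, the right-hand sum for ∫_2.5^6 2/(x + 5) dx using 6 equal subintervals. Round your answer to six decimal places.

Δx = (6 − 2.5)/6 = 7/12.
Right endpoints: 37/12, 11/3, 4.25, 29/6, 65/12, 6.
f(37/12) = 24/97, f(11/3) = 3/13, f(4.25) = 8/37, f(29/6) = 12/59, f(65/12) = 0.192, f(6) = 2/11.
Sum = Δx · [f(37/12) + f(11/3) + f(4.25) + ...].
Sum ≈ 0.741776.

0.741776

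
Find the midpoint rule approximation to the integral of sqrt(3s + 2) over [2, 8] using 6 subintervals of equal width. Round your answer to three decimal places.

Δs = (8 − 2)/6 = 1.
Midpoints: 2.5, 3.5, 4.5, 5.5, 6.5, 7.5.
f(2.5) ≈ 3.082, f(3.5) ≈ 3.536, f(4.5) ≈ 3.937, f(5.5) ≈ 4.301, f(6.5) ≈ 4.637, f(7.5) ≈ 4.950.
Sum = Δs · [f(2.5) + f(3.5) + f(4.5) + ...].
Sum ≈ 24.442.

24.442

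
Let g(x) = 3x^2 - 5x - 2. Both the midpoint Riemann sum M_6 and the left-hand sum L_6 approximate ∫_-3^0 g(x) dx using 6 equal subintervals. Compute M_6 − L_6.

M_6 = 43.3125.
L_6 = 54.375.
M_6 − L_6 = -11.0625.

-11.0625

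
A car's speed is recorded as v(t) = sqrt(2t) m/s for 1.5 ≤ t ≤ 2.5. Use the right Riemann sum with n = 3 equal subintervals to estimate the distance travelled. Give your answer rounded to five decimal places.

2.07753

Δt = (2.5 − 1.5)/3 = 1/3.
Right endpoints: 11/6, 13/6, 2.5.
v(11/6) ≈ 1.91485, v(13/6) ≈ 2.08167, v(2.5) ≈ 2.23607.
Sum = Δt · [v(11/6) + v(13/6) + v(2.5)].
Sum ≈ 2.07753.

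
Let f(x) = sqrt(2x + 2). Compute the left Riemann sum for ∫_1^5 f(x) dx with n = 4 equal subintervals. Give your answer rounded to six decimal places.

Δx = (5 − 1)/4 = 1.
Left endpoints: 1, 2, 3, 4.
f(1) ≈ 2.000000, f(2) ≈ 2.449490, f(3) ≈ 2.828427, f(4) ≈ 3.162278.
Sum = Δx · [f(1) + f(2) + f(3) + f(4)].
Sum ≈ 10.440195.

10.440195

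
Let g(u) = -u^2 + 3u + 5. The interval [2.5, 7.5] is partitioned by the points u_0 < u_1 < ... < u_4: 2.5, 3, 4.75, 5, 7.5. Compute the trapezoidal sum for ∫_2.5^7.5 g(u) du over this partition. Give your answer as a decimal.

Subinterval widths: 0.5, 1.75, 0.25, 2.5.
g(2.5) = 6.25, g(3) = 5, g(4.75) = -3.3125, g(5) = -5, g(7.5) = -28.75.
On each subinterval the trapezoid contributes (Δu_i/2)·[g(u_{i-1}) + g(u_i)].
Sum = -38.9375.

-38.9375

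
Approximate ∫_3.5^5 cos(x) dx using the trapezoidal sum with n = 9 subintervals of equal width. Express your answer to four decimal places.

-0.6067

Δx = (5 − 3.5)/9 = 1/6.
f(3.5) ≈ -0.9365, f(11/3) ≈ -0.8653, f(23/6) ≈ -0.7701, f(4) ≈ -0.6536, f(25/6) ≈ -0.5190, f(13/3) ≈ -0.3700, f(4.5) ≈ -0.2108, f(14/3) ≈ -0.0457, f(29/6) ≈ 0.1206, f(5) ≈ 0.2837.
T_9 = (Δx/2)·[f(x_0) + 2f(x_1) + ... + 2f(x_{8}) + f(x_9)].
Sum ≈ -0.6067.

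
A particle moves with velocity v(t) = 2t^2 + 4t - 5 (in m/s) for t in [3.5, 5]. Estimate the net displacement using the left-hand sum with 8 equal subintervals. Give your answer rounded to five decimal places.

Δt = (5 − 3.5)/8 = 0.1875.
Left endpoints: 3.5, 3.6875, 3.875, 4.0625, 4.25, 4.4375, 4.625, 4.8125.
v(3.5) = 33.5, v(3.6875) = 36.9453125, v(3.875) = 40.53125, v(4.0625) = 44.2578125, v(4.25) = 48.125, v(4.4375) = 52.1328125, v(4.625) = 56.28125, v(4.8125) = 60.5703125.
Sum = Δt · [v(3.5) + v(3.6875) + v(3.875) + ...].
Sum ≈ 69.81445.

69.81445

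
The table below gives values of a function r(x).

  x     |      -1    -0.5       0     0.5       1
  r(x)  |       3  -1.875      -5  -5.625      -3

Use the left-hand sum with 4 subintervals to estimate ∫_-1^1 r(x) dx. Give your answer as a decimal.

-4.75

Δx = 0.5.
Sum = 0.5·[3 + (-1.875) + (-5) + (-5.625)] = -4.75.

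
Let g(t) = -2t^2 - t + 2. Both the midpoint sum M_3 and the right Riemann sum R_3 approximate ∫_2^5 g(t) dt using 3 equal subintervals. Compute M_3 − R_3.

24

M_3 = -82.
R_3 = -106.
M_3 − R_3 = 24.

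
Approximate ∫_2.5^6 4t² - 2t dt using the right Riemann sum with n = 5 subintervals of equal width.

Δt = (6 − 2.5)/5 = 0.7.
Right endpoints: 3.2, 3.9, 4.6, 5.3, 6.
f(3.2) = 34.56, f(3.9) = 53.04, f(4.6) = 75.44, f(5.3) = 101.76, f(6) = 132.
Sum = Δt · [f(3.2) + f(3.9) + f(4.6) + f(5.3) + f(6)].
Sum = 277.76.

277.76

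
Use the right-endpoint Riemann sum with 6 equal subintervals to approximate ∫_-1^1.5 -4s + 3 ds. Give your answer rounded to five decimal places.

2.91667

Δs = (1.5 − (-1))/6 = 5/12.
Right endpoints: -7/12, -1/6, 0.25, 2/3, 13/12, 1.5.
f(-7/12) = 16/3, f(-1/6) = 11/3, f(0.25) = 2, f(2/3) = 1/3, f(13/12) = -4/3, f(1.5) = -3.
Sum = Δs · [f(-7/12) + f(-1/6) + f(0.25) + ...].
Sum ≈ 2.91667.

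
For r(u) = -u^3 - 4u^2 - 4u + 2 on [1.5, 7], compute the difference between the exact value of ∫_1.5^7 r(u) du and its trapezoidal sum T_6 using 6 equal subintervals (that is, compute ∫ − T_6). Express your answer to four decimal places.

12.9018

Exact integral: ∫_1.5^7 r(u) du ≈ -1134.317708.
T_6 ≈ -1147.219473.
Error ≈ -1134.317708 − (-1147.219473) ≈ 12.9018.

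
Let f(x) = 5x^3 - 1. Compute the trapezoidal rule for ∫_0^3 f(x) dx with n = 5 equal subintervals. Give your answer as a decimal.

102.3

Δx = (3 − 0)/5 = 0.6.
f(0) = -1, f(0.6) = 0.08, f(1.2) = 7.64, f(1.8) = 28.16, f(2.4) = 68.12, f(3) = 134.
T_5 = (Δx/2)·[f(x_0) + 2f(x_1) + ... + 2f(x_{4}) + f(x_5)].
Sum = 102.3.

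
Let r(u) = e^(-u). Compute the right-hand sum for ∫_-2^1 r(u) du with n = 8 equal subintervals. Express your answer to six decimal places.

Δu = (1 − (-2))/8 = 0.375.
Right endpoints: -1.625, -1.25, -0.875, -0.5, -0.125, 0.25, 0.625, 1.
r(-1.625) ≈ 5.078419, r(-1.25) ≈ 3.490343, r(-0.875) ≈ 2.398875, r(-0.5) ≈ 1.648721, r(-0.125) ≈ 1.133148, r(0.25) ≈ 0.778801, r(0.625) ≈ 0.535261, r(1) ≈ 0.367879.
Sum = Δu · [r(-1.625) + r(-1.25) + r(-0.875) + ...].
Sum ≈ 5.786793.

5.786793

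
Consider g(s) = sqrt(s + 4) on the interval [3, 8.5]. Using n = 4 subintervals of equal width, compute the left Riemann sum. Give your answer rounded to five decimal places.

Δs = (8.5 − 3)/4 = 1.375.
Left endpoints: 3, 4.375, 5.75, 7.125.
g(3) ≈ 2.64575, g(4.375) ≈ 2.89396, g(5.75) ≈ 3.12250, g(7.125) ≈ 3.33542.
Sum = Δs · [g(3) + g(4.375) + g(5.75) + g(7.125)].
Sum ≈ 16.49674.

16.49674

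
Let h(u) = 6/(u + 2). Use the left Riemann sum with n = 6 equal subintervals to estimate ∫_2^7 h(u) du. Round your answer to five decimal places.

Δu = (7 − 2)/6 = 5/6.
Left endpoints: 2, 17/6, 11/3, 4.5, 16/3, 37/6.
h(2) = 1.5, h(17/6) = 36/29, h(11/3) = 18/17, h(4.5) = 12/13, h(16/3) = 9/11, h(37/6) = 36/49.
Sum = Δu · [h(2) + h(17/6) + h(11/3) + ...].
Sum ≈ 5.23013.

5.23013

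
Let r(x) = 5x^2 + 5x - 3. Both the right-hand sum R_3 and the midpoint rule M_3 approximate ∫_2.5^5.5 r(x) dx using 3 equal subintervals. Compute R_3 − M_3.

71.25

R_3 = 372.25.
M_3 = 301.
R_3 − M_3 = 71.25.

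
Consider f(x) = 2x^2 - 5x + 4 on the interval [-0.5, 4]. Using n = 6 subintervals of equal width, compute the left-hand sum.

18.84375

Δx = (4 − (-0.5))/6 = 0.75.
Left endpoints: -0.5, 0.25, 1, 1.75, 2.5, 3.25.
f(-0.5) = 7, f(0.25) = 2.875, f(1) = 1, f(1.75) = 1.375, f(2.5) = 4, f(3.25) = 8.875.
Sum = Δx · [f(-0.5) + f(0.25) + f(1) + ...].
Sum = 18.84375.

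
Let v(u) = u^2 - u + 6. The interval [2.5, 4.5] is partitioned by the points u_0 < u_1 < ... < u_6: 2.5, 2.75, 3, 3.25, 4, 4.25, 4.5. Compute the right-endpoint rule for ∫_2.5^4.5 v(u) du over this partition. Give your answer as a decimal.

Subinterval widths: 0.25, 0.25, 0.25, 0.75, 0.25, 0.25.
Right endpoints: 2.75, 3, 3.25, 4, 4.25, 4.5.
v(2.75) = 10.8125, v(3) = 12, v(3.25) = 13.3125, v(4) = 18, v(4.25) = 19.8125, v(4.5) = 21.75.
Sum = Σ Δu_i · v(u_i).
Sum = 32.921875.

32.921875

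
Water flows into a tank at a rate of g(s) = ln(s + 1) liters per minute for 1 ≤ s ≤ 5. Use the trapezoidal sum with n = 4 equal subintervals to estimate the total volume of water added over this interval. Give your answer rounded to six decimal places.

Δs = (5 − 1)/4 = 1.
g(1) ≈ 0.693147, g(2) ≈ 1.098612, g(3) ≈ 1.386294, g(4) ≈ 1.609438, g(5) ≈ 1.791759.
T_4 = (Δs/2)·[g(s_0) + 2g(s_1) + 2g(s_2) + 2g(s_3) + g(s_4)].
Sum ≈ 5.336798.

5.336798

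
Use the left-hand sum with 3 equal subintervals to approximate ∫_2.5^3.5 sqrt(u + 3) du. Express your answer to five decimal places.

2.41457

Δu = (3.5 − 2.5)/3 = 1/3.
Left endpoints: 2.5, 17/6, 19/6.
f(2.5) ≈ 2.34521, f(17/6) ≈ 2.41523, f(19/6) ≈ 2.48328.
Sum = Δu · [f(2.5) + f(17/6) + f(19/6)].
Sum ≈ 2.41457.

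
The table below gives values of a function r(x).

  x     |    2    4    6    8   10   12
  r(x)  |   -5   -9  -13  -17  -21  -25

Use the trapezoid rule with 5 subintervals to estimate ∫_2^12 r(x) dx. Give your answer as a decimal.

Δx = 2.
T_5 = (2/2)·[(-5) + 2·(-9) + 2·(-13) + 2·(-17) + 2·(-21) + (-25)] = -150.

-150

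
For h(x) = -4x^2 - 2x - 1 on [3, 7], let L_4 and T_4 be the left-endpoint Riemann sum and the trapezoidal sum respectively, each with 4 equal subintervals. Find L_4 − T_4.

L_4 = -384.
T_4 = -468.
L_4 − T_4 = 84.

84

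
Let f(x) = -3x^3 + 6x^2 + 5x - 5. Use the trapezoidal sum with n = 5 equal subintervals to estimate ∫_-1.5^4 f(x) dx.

-52.40125

Δx = (4 − (-1.5))/5 = 1.1.
f(-1.5) = 11.125, f(-0.4) = -5.848, f(0.7) = 0.411, f(1.8) = 5.944, f(2.9) = -13.207, f(4) = -81.
T_5 = (Δx/2)·[f(x_0) + 2f(x_1) + ... + 2f(x_{4}) + f(x_5)].
Sum = -52.40125.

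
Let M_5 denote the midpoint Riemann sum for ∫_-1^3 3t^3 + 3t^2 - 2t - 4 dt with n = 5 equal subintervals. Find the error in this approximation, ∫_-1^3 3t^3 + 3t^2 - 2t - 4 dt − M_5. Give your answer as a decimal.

Exact integral: ∫_-1^3 f(t) dt = 64.
M_5 = 61.44.
Error = 64 − 61.44 = 2.56.

2.56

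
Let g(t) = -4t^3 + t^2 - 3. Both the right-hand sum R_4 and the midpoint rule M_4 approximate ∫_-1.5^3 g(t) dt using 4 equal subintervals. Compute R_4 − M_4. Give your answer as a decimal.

R_4 = -151.453125.
M_4 = -75.515625.
R_4 − M_4 = -75.9375.

-75.9375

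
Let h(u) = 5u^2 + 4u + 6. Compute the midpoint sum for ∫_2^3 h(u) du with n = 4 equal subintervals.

Δu = (3 − 2)/4 = 0.25.
Midpoints: 2.125, 2.375, 2.625, 2.875.
h(2.125) = 37.078125, h(2.375) = 43.703125, h(2.625) = 50.953125, h(2.875) = 58.828125.
Sum = Δu · [h(2.125) + h(2.375) + h(2.625) + h(2.875)].
Sum = 47.640625.

47.640625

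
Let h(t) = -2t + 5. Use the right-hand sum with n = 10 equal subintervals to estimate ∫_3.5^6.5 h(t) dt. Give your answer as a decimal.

Δt = (6.5 − 3.5)/10 = 0.3.
Right endpoints: 3.8, 4.1, 4.4, 4.7, 5, 5.3, 5.6, 5.9, 6.2, 6.5.
h(3.8) = -2.6, h(4.1) = -3.2, h(4.4) = -3.8, h(4.7) = -4.4, h(5) = -5, h(5.3) = -5.6, h(5.6) = -6.2, h(5.9) = -6.8, h(6.2) = -7.4, h(6.5) = -8.
Sum = Δt · [h(3.8) + h(4.1) + h(4.4) + ...].
Sum = -15.9.

-15.9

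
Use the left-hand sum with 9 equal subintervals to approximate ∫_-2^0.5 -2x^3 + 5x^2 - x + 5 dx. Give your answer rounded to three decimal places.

41.399

Δx = (0.5 − (-2))/9 = 5/18.
Left endpoints: -2, -31/18, -13/9, -7/6, -8/9, -11/18, -1/3, -1/18, 2/9.
f(-2) = 43, f(-31/18) = 46319/1458, f(-13/9) = 16697/729, f(-7/6) = 436/27, f(-8/9) = 8197/729, f(-11/18) = 11569/1458, f(-1/3) = 161/27, f(-1/18) = 3697/729, f(2/9) = 3647/729.
Sum = Δx · [f(-2) + f(-31/18) + f(-13/9) + ...].
Sum ≈ 41.399.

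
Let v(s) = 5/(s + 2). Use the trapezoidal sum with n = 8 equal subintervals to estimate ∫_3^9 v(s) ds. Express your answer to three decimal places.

Δs = (9 − 3)/8 = 0.75.
v(3) = 1, v(3.75) = 20/23, v(4.5) = 10/13, v(5.25) = 20/29, v(6) = 0.625, v(6.75) = 4/7, v(7.5) = 10/19, v(8.25) = 20/41, v(9) = 5/11.
T_8 = (Δs/2)·[v(s_0) + 2v(s_1) + ... + 2v(s_{7}) + v(s_8)].
Sum ≈ 3.950.

3.950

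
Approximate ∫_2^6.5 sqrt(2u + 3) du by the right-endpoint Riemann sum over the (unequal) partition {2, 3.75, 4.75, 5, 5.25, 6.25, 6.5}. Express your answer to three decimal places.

15.963

Subinterval widths: 1.75, 1, 0.25, 0.25, 1, 0.25.
Right endpoints: 3.75, 4.75, 5, 5.25, 6.25, 6.5.
f(3.75) ≈ 3.240, f(4.75) ≈ 3.536, f(5) ≈ 3.606, f(5.25) ≈ 3.674, f(6.25) ≈ 3.937, f(6.5) ≈ 4.000.
Sum = Σ Δu_i · f(u_i).
Sum ≈ 15.963.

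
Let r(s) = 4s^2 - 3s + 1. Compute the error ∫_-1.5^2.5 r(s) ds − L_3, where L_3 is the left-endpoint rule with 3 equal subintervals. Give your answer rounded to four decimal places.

Exact integral: ∫_-1.5^2.5 r(s) ds ≈ 23.333333.
L_3 ≈ 25.407407.
Error ≈ 23.333333 − 25.407407 ≈ -2.0741.

-2.0741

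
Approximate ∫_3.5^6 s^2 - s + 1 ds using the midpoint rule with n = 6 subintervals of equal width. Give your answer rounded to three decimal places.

48.297

Δs = (6 − 3.5)/6 = 5/12.
Midpoints: 89/24, 4.125, 109/24, 119/24, 5.375, 139/24.
f(89/24) = 6361/576, f(4.125) = 13.890625, f(109/24) = 9841/576, f(119/24) = 11881/576, f(5.375) = 24.515625, f(139/24) = 16561/576.
Sum = Δs · [f(89/24) + f(4.125) + f(109/24) + ...].
Sum ≈ 48.297.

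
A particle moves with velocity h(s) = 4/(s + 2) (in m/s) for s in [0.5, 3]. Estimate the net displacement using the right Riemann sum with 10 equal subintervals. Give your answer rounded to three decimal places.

Δs = (3 − 0.5)/10 = 0.25.
Right endpoints: 0.75, 1, 1.25, 1.5, 1.75, 2, 2.25, 2.5, 2.75, 3.
h(0.75) = 16/11, h(1) = 4/3, h(1.25) = 16/13, h(1.5) = 8/7, h(1.75) = 16/15, h(2) = 1, h(2.25) = 16/17, h(2.5) = 8/9, h(2.75) = 16/19, h(3) = 0.8.
Sum = Δs · [h(0.75) + h(1) + h(1.25) + ...].
Sum ≈ 2.675.

2.675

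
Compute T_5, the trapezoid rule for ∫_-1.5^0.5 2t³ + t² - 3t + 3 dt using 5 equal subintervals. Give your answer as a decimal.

Δt = (0.5 − (-1.5))/5 = 0.4.
f(-1.5) = 3, f(-1.1) = 4.848, f(-0.7) = 4.904, f(-0.3) = 3.936, f(0.1) = 2.712, f(0.5) = 2.
T_5 = (Δt/2)·[f(t_0) + 2f(t_1) + ... + 2f(t_{4}) + f(t_5)].
Sum = 7.56.

7.56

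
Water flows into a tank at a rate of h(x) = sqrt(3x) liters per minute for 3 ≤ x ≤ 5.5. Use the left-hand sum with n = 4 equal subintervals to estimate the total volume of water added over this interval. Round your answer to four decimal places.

8.5579

Δx = (5.5 − 3)/4 = 0.625.
Left endpoints: 3, 3.625, 4.25, 4.875.
h(3) ≈ 3.0000, h(3.625) ≈ 3.2977, h(4.25) ≈ 3.5707, h(4.875) ≈ 3.8243.
Sum = Δx · [h(3) + h(3.625) + h(4.25) + h(4.875)].
Sum ≈ 8.5579.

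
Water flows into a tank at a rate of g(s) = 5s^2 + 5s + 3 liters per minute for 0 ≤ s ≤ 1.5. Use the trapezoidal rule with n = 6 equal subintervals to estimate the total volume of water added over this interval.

15.828125

Δs = (1.5 − 0)/6 = 0.25.
g(0) = 3, g(0.25) = 4.5625, g(0.5) = 6.75, g(0.75) = 9.5625, g(1) = 13, g(1.25) = 17.0625, g(1.5) = 21.75.
T_6 = (Δs/2)·[g(s_0) + 2g(s_1) + ... + 2g(s_{5}) + g(s_6)].
Sum = 15.828125.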